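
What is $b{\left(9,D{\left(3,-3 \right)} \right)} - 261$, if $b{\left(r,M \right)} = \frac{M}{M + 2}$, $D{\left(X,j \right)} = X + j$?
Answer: $-261$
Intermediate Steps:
$b{\left(r,M \right)} = \frac{M}{2 + M}$
$b{\left(9,D{\left(3,-3 \right)} \right)} - 261 = \frac{3 - 3}{2 + \left(3 - 3\right)} - 261 = \frac{0}{2 + 0} - 261 = \frac{0}{2} - 261 = 0 \cdot \frac{1}{2} - 261 = 0 - 261 = -261$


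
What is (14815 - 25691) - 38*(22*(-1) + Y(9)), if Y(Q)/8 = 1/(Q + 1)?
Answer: -50352/5 ≈ -10070.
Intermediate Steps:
Y(Q) = 8/(1 + Q) (Y(Q) = 8/(Q + 1) = 8/(1 + Q))
(14815 - 25691) - 38*(22*(-1) + Y(9)) = (14815 - 25691) - 38*(22*(-1) + 8/(1 + 9)) = -10876 - 38*(-22 + 8/10) = -10876 - 38*(-22 + 8*(⅒)) = -10876 - 38*(-22 + ⅘) = -10876 - 38*(-106/5) = -10876 + 4028/5 = -50352/5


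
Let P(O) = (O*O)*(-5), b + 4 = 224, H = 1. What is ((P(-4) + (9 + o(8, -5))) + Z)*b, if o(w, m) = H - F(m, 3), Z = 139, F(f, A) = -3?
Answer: 15840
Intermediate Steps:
b = 220 (b = -4 + 224 = 220)
o(w, m) = 4 (o(w, m) = 1 - 1*(-3) = 1 + 3 = 4)
P(O) = -5*O² (P(O) = O²*(-5) = -5*O²)
((P(-4) + (9 + o(8, -5))) + Z)*b = ((-5*(-4)² + (9 + 4)) + 139)*220 = ((-5*16 + 13) + 139)*220 = ((-80 + 13) + 139)*220 = (-67 + 139)*220 = 72*220 = 15840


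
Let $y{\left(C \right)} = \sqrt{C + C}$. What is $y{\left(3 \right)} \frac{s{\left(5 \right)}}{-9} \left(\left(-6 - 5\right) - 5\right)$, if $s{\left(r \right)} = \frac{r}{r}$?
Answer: $\frac{16 \sqrt{6}}{9} \approx 4.3546$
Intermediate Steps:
$y{\left(C \right)} = \sqrt{2} \sqrt{C}$ ($y{\left(C \right)} = \sqrt{2 C} = \sqrt{2} \sqrt{C}$)
$s{\left(r \right)} = 1$
$y{\left(3 \right)} \frac{s{\left(5 \right)}}{-9} \left(\left(-6 - 5\right) - 5\right) = \sqrt{2} \sqrt{3} \cdot 1 \frac{1}{-9} \left(\left(-6 - 5\right) - 5\right) = \sqrt{6} \cdot 1 \left(- \frac{1}{9}\right) \left(-11 - 5\right) = \sqrt{6} \left(- \frac{1}{9}\right) \left(-16\right) = - \frac{\sqrt{6}}{9} \left(-16\right) = \frac{16 \sqrt{6}}{9}$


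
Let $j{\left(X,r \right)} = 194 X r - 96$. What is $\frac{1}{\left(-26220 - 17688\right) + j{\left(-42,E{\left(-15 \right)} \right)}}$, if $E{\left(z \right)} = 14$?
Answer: $- \frac{1}{158076} \approx -6.3261 \cdot 10^{-6}$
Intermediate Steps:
$j{\left(X,r \right)} = -96 + 194 X r$ ($j{\left(X,r \right)} = 194 X r - 96 = -96 + 194 X r$)
$\frac{1}{\left(-26220 - 17688\right) + j{\left(-42,E{\left(-15 \right)} \right)}} = \frac{1}{\left(-26220 - 17688\right) + \left(-96 + 194 \left(-42\right) 14\right)} = \frac{1}{\left(-26220 - 17688\right) - 114168} = \frac{1}{-43908 - 114168} = \frac{1}{-158076} = - \frac{1}{158076}$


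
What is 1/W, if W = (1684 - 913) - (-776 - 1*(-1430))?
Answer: 1/117 ≈ 0.0085470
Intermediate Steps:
W = 117 (W = 771 - (-776 + 1430) = 771 - 1*654 = 771 - 654 = 117)
1/W = 1/117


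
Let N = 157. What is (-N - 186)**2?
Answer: 117649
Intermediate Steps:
(-N - 186)**2 = (-1*157 - 186)**2 = (-157 - 186)**2 = (-343)**2 = 117649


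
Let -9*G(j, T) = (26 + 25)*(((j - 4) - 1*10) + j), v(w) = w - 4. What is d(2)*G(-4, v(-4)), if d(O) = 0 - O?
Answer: -748/3 ≈ -249.33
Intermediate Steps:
d(O) = -O
v(w) = -4 + w
G(j, T) = 238/3 - 34*j/3 (G(j, T) = -(26 + 25)*(((j - 4) - 1*10) + j)/9 = -17*(((-4 + j) - 10) + j)/3 = -17*((-14 + j) + j)/3 = -17*(-14 + 2*j)/3 = -(-714 + 102*j)/9 = 238/3 - 34*j/3)
d(2)*G(-4, v(-4)) = (-1*2)*(238/3 - 34/3*(-4)) = -2*(238/3 + 136/3) = -2*374/3 = -748/3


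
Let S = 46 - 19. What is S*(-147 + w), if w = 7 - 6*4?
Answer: -4428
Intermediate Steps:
S = 27
w = -17 (w = 7 - 24 = -17)
S*(-147 + w) = 27*(-147 - 17) = 27*(-164) = -4428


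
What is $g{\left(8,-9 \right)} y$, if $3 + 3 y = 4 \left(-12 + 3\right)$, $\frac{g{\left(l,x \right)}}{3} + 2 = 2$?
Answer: $0$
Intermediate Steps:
$g{\left(l,x \right)} = 0$ ($g{\left(l,x \right)} = -6 + 3 \cdot 2 = -6 + 6 = 0$)
$y = -13$ ($y = -1 + \frac{4 \left(-12 + 3\right)}{3} = -1 + \frac{4 \left(-9\right)}{3} = -1 + \frac{1}{3} \left(-36\right) = -1 - 12 = -13$)
$g{\left(8,-9 \right)} y = 0 \left(-13\right) = 0$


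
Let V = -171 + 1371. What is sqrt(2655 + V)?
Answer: sqrt(3855) ≈ 62.089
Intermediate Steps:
V = 1200
sqrt(2655 + V) = sqrt(2655 + 1200) = sqrt(3855)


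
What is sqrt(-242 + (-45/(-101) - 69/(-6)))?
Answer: I*sqrt(9387142)/202 ≈ 15.168*I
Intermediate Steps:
sqrt(-242 + (-45/(-101) - 69/(-6))) = sqrt(-242 + (-45*(-1/101) - 69*(-1/6))) = sqrt(-242 + (45/101 + 23/2)) = sqrt(-242 + 2413/202) = sqrt(-46471/202) = I*sqrt(9387142)/202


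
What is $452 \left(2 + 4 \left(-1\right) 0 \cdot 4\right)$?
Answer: $904$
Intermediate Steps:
$452 \left(2 + 4 \left(-1\right) 0 \cdot 4\right) = 452 \left(2 + \left(-4\right) 0 \cdot 4\right) = 452 \left(2 + 0 \cdot 4\right) = 452 \left(2 + 0\right) = 452 \cdot 2 = 904$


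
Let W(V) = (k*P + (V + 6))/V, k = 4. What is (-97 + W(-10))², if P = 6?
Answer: 9801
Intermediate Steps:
W(V) = (30 + V)/V (W(V) = (4*6 + (V + 6))/V = (24 + (6 + V))/V = (30 + V)/V)
(-97 + W(-10))² = (-97 + (30 - 10)/(-10))² = (-97 - ⅒*20)² = (-97 - 2)² = (-99)² = 9801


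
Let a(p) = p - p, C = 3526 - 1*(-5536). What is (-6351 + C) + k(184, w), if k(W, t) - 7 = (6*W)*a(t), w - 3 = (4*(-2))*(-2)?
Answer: 2718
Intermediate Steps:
C = 9062 (C = 3526 + 5536 = 9062)
a(p) = 0
w = 19 (w = 3 + (4*(-2))*(-2) = 3 - 8*(-2) = 3 + 16 = 19)
k(W, t) = 7 (k(W, t) = 7 + (6*W)*0 = 7 + 0 = 7)
(-6351 + C) + k(184, w) = (-6351 + 9062) + 7 = 2711 + 7 = 2718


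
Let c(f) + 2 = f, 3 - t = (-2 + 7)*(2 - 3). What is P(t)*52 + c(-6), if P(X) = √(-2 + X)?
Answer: -8 + 52*√6 ≈ 119.37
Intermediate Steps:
t = 8 (t = 3 - (-2 + 7)*(2 - 3) = 3 - 5*(-1) = 3 - 1*(-5) = 3 + 5 = 8)
c(f) = -2 + f
P(t)*52 + c(-6) = √(-2 + 8)*52 + (-2 - 6) = √6*52 - 8 = 52*√6 - 8 = -8 + 52*√6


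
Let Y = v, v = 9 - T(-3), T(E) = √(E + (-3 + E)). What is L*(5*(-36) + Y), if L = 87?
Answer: -14877 - 261*I ≈ -14877.0 - 261.0*I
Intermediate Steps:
T(E) = √(-3 + 2*E)
v = 9 - 3*I (v = 9 - √(-3 + 2*(-3)) = 9 - √(-3 - 6) = 9 - √(-9) = 9 - 3*I ≈ 9.0 - 3.0*I)
Y = 9 - 3*I ≈ 9.0 - 3.0*I
L*(5*(-36) + Y) = 87*(5*(-36) + (9 - 3*I)) = 87*(-180 + (9 - 3*I)) = 87*(-171 - 3*I) = -14877 - 261*I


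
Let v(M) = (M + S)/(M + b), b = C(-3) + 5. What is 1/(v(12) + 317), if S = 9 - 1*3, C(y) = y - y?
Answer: 17/5407 ≈ 0.0031441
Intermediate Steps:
C(y) = 0
S = 6 (S = 9 - 3 = 6)
b = 5 (b = 0 + 5 = 5)
v(M) = (6 + M)/(5 + M) (v(M) = (M + 6)/(M + 5) = (6 + M)/(5 + M))
1/(v(12) + 317) = 1/((6 + 12)/(5 + 12) + 317) = 1/(18/17 + 317) = 1/(5407/17) = 17/5407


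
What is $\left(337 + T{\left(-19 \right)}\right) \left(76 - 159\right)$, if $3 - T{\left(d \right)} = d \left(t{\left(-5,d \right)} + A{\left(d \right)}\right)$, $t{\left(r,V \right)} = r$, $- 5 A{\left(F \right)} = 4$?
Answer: $- \frac{95367}{5} \approx -19073.0$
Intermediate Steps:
$A{\left(F \right)} = - \frac{4}{5}$ ($A{\left(F \right)} = \left(- \frac{1}{5}\right) 4 = - \frac{4}{5}$)
$T{\left(d \right)} = 3 + \frac{29 d}{5}$ ($T{\left(d \right)} = 3 - d \left(-5 - \frac{4}{5}\right) = 3 - d \left(- \frac{29}{5}\right) = 3 - - \frac{29 d}{5} = 3 + \frac{29 d}{5}$)
$\left(337 + T{\left(-19 \right)}\right) \left(76 - 159\right) = \left(337 + \left(3 + \frac{29}{5} \left(-19\right)\right)\right) \left(76 - 159\right) = \left(337 + \left(3 - \frac{551}{5}\right)\right) \left(-83\right) = \left(337 - \frac{536}{5}\right) \left(-83\right) = \frac{1149}{5} \left(-83\right) = - \frac{95367}{5}$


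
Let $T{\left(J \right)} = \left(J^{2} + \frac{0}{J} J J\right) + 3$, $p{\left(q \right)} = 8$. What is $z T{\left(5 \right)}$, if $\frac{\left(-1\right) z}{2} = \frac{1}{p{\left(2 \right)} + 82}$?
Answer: $- \frac{28}{45} \approx -0.62222$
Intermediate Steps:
$z = - \frac{1}{45}$ ($z = - \frac{2}{8 + 82} = - \frac{2}{90} = \left(-2\right) \frac{1}{90} = - \frac{1}{45} \approx -0.022222$)
$T{\left(J \right)} = 3 + J^{2}$ ($T{\left(J \right)} = \left(J^{2} + 0 J J\right) + 3 = \left(J^{2} + 0 J\right) + 3 = \left(J^{2} + 0\right) + 3 = J^{2} + 3 = 3 + J^{2}$)
$z T{\left(5 \right)} = - \frac{3 + 5^{2}}{45} = - \frac{3 + 25}{45} = \left(- \frac{1}{45}\right) 28 = - \frac{28}{45}$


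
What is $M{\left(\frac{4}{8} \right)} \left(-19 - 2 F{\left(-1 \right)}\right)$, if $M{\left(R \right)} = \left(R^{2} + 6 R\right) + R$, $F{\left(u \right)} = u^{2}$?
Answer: $- \frac{315}{4} \approx -78.75$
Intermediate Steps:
$M{\left(R \right)} = R^{2} + 7 R$
$M{\left(\frac{4}{8} \right)} \left(-19 - 2 F{\left(-1 \right)}\right) = \frac{4}{8} \left(7 + \frac{4}{8}\right) \left(-19 - 2 \left(-1\right)^{2}\right) = 4 \cdot \frac{1}{8} \left(7 + 4 \cdot \frac{1}{8}\right) \left(-19 - 2\right) = \frac{7 + \frac{1}{2}}{2} \left(-19 - 2\right) = \frac{1}{2} \cdot \frac{15}{2} \left(-21\right) = \frac{15}{4} \left(-21\right) = - \frac{315}{4}$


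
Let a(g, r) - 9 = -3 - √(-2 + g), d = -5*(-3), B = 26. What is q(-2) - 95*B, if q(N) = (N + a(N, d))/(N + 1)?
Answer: -2474 + 2*I ≈ -2474.0 + 2.0*I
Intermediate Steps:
d = 15
a(g, r) = 6 - √(-2 + g) (a(g, r) = 9 + (-3 - √(-2 + g)) = 6 - √(-2 + g))
q(N) = (6 + N - √(-2 + N))/(1 + N) (q(N) = (N + (6 - √(-2 + N)))/(N + 1) = (6 + N - √(-2 + N))/(1 + N))
q(-2) - 95*B = (6 - 2 - √(-2 - 2))/(1 - 2) - 95*26 = (6 - 2 - √(-4))/(-1) - 2470 = -(6 - 2 - 2*I) - 2470 = -(4 - 2*I) - 2470 = (-4 + 2*I) - 2470 = -2474 + 2*I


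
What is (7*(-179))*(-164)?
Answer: 205492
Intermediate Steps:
(7*(-179))*(-164) = -1253*(-164) = 205492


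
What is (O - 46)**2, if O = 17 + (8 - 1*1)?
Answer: 484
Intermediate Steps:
O = 24 (O = 17 + (8 - 1) = 17 + 7 = 24)
(O - 46)**2 = (24 - 46)**2 = (-22)**2 = 484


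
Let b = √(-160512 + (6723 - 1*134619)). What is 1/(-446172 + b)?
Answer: -37181/16589145166 - I*√72102/99534870996 ≈ -2.2413e-6 - 2.6977e-9*I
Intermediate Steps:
b = 2*I*√72102 (b = √(-160512 + (6723 - 134619)) = √(-160512 - 127896) = √(-288408) = 2*I*√72102 ≈ 537.04*I)
1/(-446172 + b) = 1/(-446172 + 2*I*√72102)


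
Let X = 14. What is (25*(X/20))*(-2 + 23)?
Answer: 735/2 ≈ 367.50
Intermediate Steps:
(25*(X/20))*(-2 + 23) = (25*(14/20))*(-2 + 23) = (25*(14*(1/20)))*21 = (25*(7/10))*21 = (35/2)*21 = 735/2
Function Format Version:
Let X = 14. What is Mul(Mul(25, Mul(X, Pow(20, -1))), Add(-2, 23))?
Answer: Rational(735, 2) ≈ 367.50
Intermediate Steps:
Mul(Mul(25, Mul(X, Pow(20, -1))), Add(-2, 23)) = Mul(Mul(25, Mul(14, Pow(20, -1))), Add(-2, 23)) = Mul(Mul(25, Mul(14, Rational(1, 20))), 21) = Mul(Mul(25, Rational(7, 10)), 21) = Mul(Rational(35, 2), 21) = Rational(735, 2)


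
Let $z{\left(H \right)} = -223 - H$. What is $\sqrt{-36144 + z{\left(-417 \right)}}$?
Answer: $5 i \sqrt{1438} \approx 189.6 i$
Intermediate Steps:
$\sqrt{-36144 + z{\left(-417 \right)}} = \sqrt{-36144 - -194} = \sqrt{-36144 + \left(-223 + 417\right)} = \sqrt{-36144 + 194} = \sqrt{-35950} = 5 i \sqrt{1438}$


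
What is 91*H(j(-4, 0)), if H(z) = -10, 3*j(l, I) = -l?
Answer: -910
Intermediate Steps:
j(l, I) = -l/3 (j(l, I) = (-l)/3 = -l/3)
91*H(j(-4, 0)) = 91*(-10) = -910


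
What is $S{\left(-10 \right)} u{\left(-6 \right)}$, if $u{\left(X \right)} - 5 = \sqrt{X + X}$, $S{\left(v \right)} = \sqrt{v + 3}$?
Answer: $- 2 \sqrt{21} + 5 i \sqrt{7} \approx -9.1651 + 13.229 i$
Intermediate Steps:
$S{\left(v \right)} = \sqrt{3 + v}$
$u{\left(X \right)} = 5 + \sqrt{2} \sqrt{X}$ ($u{\left(X \right)} = 5 + \sqrt{X + X} = 5 + \sqrt{2 X} = 5 + \sqrt{2} \sqrt{X}$)
$S{\left(-10 \right)} u{\left(-6 \right)} = \sqrt{3 - 10} \left(5 + \sqrt{2} \sqrt{-6}\right) = \sqrt{-7} \left(5 + \sqrt{2} i \sqrt{6}\right) = i \sqrt{7} \left(5 + 2 i \sqrt{3}\right)$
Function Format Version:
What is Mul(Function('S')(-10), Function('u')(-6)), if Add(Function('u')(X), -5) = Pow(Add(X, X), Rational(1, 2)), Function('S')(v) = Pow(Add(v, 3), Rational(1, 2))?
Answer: Add(Mul(-2, Pow(21, Rational(1, 2))), Mul(5, I, Pow(7, Rational(1, 2)))) ≈ Add(-9.1651, Mul(13.229, I))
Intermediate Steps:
Function('S')(v) = Pow(Add(3, v), Rational(1, 2))
Function('u')(X) = Add(5, Mul(Pow(2, Rational(1, 2)), Pow(X, Rational(1, 2)))) (Function('u')(X) = Add(5, Pow(Add(X, X), Rational(1, 2))) = Add(5, Pow(Mul(2, X), Rational(1, 2))) = Add(5, Mul(Pow(2, Rational(1, 2)), Pow(X, Rational(1, 2)))))
Mul(Function('S')(-10), Function('u')(-6)) = Mul(Pow(Add(3, -10), Rational(1, 2)), Add(5, Mul(Pow(2, Rational(1, 2)), Pow(-6, Rational(1, 2))))) = Mul(Pow(-7, Rational(1, 2)), Add(5, Mul(Pow(2, Rational(1, 2)), Mul(I, Pow(6, Rational(1, 2)))))) = Mul(Mul(I, Pow(7, Rational(1, 2))), Add(5, Mul(2, I, Pow(3, Rational(1, 2))))) = Mul(I, Pow(7, Rational(1, 2)), Add(5, Mul(2, I, Pow(3, Rational(1, 2)))))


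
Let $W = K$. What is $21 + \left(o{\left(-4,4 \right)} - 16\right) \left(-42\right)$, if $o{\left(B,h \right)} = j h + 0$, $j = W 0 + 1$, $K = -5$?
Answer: $525$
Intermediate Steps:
$W = -5$
$j = 1$ ($j = \left(-5\right) 0 + 1 = 0 + 1 = 1$)
$o{\left(B,h \right)} = h$ ($o{\left(B,h \right)} = 1 h + 0 = h + 0 = h$)
$21 + \left(o{\left(-4,4 \right)} - 16\right) \left(-42\right) = 21 + \left(4 - 16\right) \left(-42\right) = 21 - -504 = 21 + 504 = 525$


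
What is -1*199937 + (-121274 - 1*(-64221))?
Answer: -256990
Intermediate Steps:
-1*199937 + (-121274 - 1*(-64221)) = -199937 + (-121274 + 64221) = -199937 - 57053 = -256990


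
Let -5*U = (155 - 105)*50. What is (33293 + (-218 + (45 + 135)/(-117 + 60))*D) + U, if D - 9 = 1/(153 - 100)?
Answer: 31013995/1007 ≈ 30798.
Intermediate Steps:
U = -500 (U = -(155 - 105)*50/5 = -10*50 = -⅕*2500 = -500)
D = 478/53 (D = 9 + 1/(153 - 100) = 9 + 1/53 = 478/53 ≈ 9.0189)
(33293 + (-218 + (45 + 135)/(-117 + 60))*D) + U = (33293 + (-218 + (45 + 135)/(-117 + 60))*(478/53)) - 500 = (33293 + (-218 + 180/(-57))*(478/53)) - 500 = (33293 + (-218 + 180*(-1/57))*(478/53)) - 500 = (33293 + (-218 - 60/19)*(478/53)) - 500 = (33293 - 4202/19*478/53) - 500 = (33293 - 2008556/1007) - 500 = 31517495/1007 - 500 = 31013995/1007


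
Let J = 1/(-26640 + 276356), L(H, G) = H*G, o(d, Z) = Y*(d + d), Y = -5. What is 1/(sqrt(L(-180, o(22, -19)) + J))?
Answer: 2*sqrt(617344998556829)/9888753601 ≈ 0.0050252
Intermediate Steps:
o(d, Z) = -10*d (o(d, Z) = -5*(d + d) = -10*d)
L(H, G) = G*H
J = 1/249716 ≈ 4.0045e-6
1/(sqrt(L(-180, o(22, -19)) + J)) = 1/(sqrt(-10*22*(-180) + 1/249716)) = 1/(sqrt(-220*(-180) + 1/249716)) = 1/(sqrt(39600 + 1/249716)) = 1/(sqrt(9888753601/249716)) = 1/(sqrt(617344998556829)/124858) = 2*sqrt(617344998556829)/9888753601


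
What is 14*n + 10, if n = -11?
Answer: -144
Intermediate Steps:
14*n + 10 = 14*(-11) + 10 = -154 + 10 = -144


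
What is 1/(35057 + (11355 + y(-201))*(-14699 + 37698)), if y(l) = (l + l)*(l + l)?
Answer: 1/3977919098 ≈ 2.5139e-10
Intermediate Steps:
y(l) = 4*l² (y(l) = (2*l)*(2*l) = 4*l²)
1/(35057 + (11355 + y(-201))*(-14699 + 37698)) = 1/(35057 + (11355 + 4*(-201)²)*(-14699 + 37698)) = 1/(35057 + (11355 + 4*40401)*22999) = 1/(35057 + (11355 + 161604)*22999) = 1/(35057 + 172959*22999) = 1/(35057 + 3977884041) = 1/3977919098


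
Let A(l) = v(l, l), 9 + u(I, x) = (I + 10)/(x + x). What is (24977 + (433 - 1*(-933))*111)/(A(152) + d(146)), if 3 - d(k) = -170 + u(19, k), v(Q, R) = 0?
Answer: 51568076/53115 ≈ 970.88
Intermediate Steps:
u(I, x) = -9 + (10 + I)/(2*x) (u(I, x) = -9 + (I + 10)/(x + x) = -9 + (10 + I)/((2*x)) = -9 + (10 + I)*(1/(2*x)) = -9 + (10 + I)/(2*x))
A(l) = 0
d(k) = 173 - (29 - 18*k)/(2*k) (d(k) = 3 - (-170 + (10 + 19 - 18*k)/(2*k)) = 3 - (-170 + (29 - 18*k)/(2*k)) = 3 + (170 - (29 - 18*k)/(2*k)) = 173 - (29 - 18*k)/(2*k))
(24977 + (433 - 1*(-933))*111)/(A(152) + d(146)) = (24977 + (433 - 1*(-933))*111)/(0 + (182 - 29/2/146)) = (24977 + (433 + 933)*111)/(0 + (182 - 29/2*1/146)) = (24977 + 1366*111)/(0 + (182 - 29/292)) = (24977 + 151626)/(0 + 53115/292) = 176603/(53115/292) = 176603*(292/53115) = 51568076/53115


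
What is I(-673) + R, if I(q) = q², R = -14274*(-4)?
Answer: 510025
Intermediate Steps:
R = 57096
I(-673) + R = (-673)² + 57096 = 452929 + 57096 = 510025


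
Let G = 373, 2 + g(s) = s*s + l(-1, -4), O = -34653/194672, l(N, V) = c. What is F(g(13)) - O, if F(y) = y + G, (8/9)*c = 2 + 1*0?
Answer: 105595545/194672 ≈ 542.43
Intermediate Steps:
c = 9/4 (c = 9*(2 + 1*0)/8 = 9*(2 + 0)/8 = (9/8)*2 = 9/4 ≈ 2.2500)
l(N, V) = 9/4
O = -34653/194672 (O = -34653*1/194672 = -34653/194672 ≈ -0.17801)
g(s) = 1/4 + s**2 (g(s) = -2 + (s*s + 9/4) = -2 + (s**2 + 9/4) = -2 + (9/4 + s**2) = 1/4 + s**2)
F(y) = 373 + y (F(y) = y + 373 = 373 + y)
F(g(13)) - O = (373 + (1/4 + 13**2)) - 1*(-34653/194672) = (373 + (1/4 + 169)) + 34653/194672 = (373 + 677/4) + 34653/194672 = 2169/4 + 34653/194672 = 105595545/194672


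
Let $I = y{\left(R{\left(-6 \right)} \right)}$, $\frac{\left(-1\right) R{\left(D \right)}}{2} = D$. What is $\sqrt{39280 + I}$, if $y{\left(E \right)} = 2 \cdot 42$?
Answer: $2 \sqrt{9841} \approx 198.4$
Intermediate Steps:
$R{\left(D \right)} = - 2 D$
$y{\left(E \right)} = 84$
$I = 84$
$\sqrt{39280 + I} = \sqrt{39280 + 84} = \sqrt{39364} = 2 \sqrt{9841}$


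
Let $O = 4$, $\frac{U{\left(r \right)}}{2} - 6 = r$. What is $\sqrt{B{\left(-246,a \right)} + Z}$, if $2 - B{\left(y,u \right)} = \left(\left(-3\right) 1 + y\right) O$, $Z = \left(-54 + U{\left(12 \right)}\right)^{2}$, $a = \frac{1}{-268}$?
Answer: $\sqrt{1322} \approx 36.359$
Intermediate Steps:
$U{\left(r \right)} = 12 + 2 r$
$a = - \frac{1}{268} \approx -0.0037313$
$Z = 324$ ($Z = \left(-54 + \left(12 + 2 \cdot 12\right)\right)^{2} = \left(-54 + \left(12 + 24\right)\right)^{2} = \left(-54 + 36\right)^{2} = \left(-18\right)^{2} = 324$)
$B{\left(y,u \right)} = 14 - 4 y$ ($B{\left(y,u \right)} = 2 - \left(\left(-3\right) 1 + y\right) 4 = 2 - \left(-3 + y\right) 4 = 2 - \left(-12 + 4 y\right) = 14 - 4 y$)
$\sqrt{B{\left(-246,a \right)} + Z} = \sqrt{\left(14 - -984\right) + 324} = \sqrt{\left(14 + 984\right) + 324} = \sqrt{998 + 324} = \sqrt{1322}$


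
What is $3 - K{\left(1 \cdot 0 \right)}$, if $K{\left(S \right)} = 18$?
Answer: $-15$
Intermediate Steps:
$3 - K{\left(1 \cdot 0 \right)} = 3 - 18 = -15$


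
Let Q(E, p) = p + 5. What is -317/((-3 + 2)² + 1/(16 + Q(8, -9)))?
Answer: -3804/13 ≈ -292.62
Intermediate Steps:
Q(E, p) = 5 + p
-317/((-3 + 2)² + 1/(16 + Q(8, -9))) = -317/((-3 + 2)² + 1/(16 + (5 - 9))) = -317/((-1)² + 1/(16 - 4)) = -317/(1 + 1/12) = -317/(13/12) = (12/13)*(-317) = -3804/13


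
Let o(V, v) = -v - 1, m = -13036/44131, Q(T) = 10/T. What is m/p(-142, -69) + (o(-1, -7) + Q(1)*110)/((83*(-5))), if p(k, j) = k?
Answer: -3462725936/1300319915 ≈ -2.6630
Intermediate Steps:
m = -13036/44131 (m = -13036*1/44131 = -13036/44131 ≈ -0.29539)
o(V, v) = -1 - v
m/p(-142, -69) + (o(-1, -7) + Q(1)*110)/((83*(-5))) = -13036/44131/(-142) + ((-1 - 1*(-7)) + (10/1)*110)/((83*(-5))) = -13036/44131*(-1/142) + ((-1 + 7) + (10*1)*110)/(-415) = 6518/3133301 + (6 + 10*110)*(-1/415) = 6518/3133301 + (6 + 1100)*(-1/415) = 6518/3133301 + 1106*(-1/415) = 6518/3133301 - 1106/415 = -3462725936/1300319915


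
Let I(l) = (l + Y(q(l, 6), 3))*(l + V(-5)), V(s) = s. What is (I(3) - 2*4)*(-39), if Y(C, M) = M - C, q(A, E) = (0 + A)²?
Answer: 78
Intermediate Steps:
q(A, E) = A²
I(l) = (-5 + l)*(3 + l - l²) (I(l) = (l + (3 - l²))*(l - 5) = (3 + l - l²)*(-5 + l) = (-5 + l)*(3 + l - l²))
(I(3) - 2*4)*(-39) = ((-15 - 1*3³ - 2*3 + 6*3²) - 2*4)*(-39) = ((-15 - 1*27 - 6 + 6*9) - 8)*(-39) = ((-15 - 27 - 6 + 54) - 8)*(-39) = (6 - 8)*(-39) = -2*(-39) = 78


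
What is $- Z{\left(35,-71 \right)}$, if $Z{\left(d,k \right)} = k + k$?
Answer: $142$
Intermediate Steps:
$Z{\left(d,k \right)} = 2 k$
$- Z{\left(35,-71 \right)} = - 2 \left(-71\right) = \left(-1\right) \left(-142\right) = 142$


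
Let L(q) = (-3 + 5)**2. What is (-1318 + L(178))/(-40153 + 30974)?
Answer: 1314/9179 ≈ 0.14315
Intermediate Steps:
L(q) = 4 (L(q) = 2**2 = 4)
(-1318 + L(178))/(-40153 + 30974) = (-1318 + 4)/(-40153 + 30974) = -1314/(-9179) = -1314*(-1/9179) = 1314/9179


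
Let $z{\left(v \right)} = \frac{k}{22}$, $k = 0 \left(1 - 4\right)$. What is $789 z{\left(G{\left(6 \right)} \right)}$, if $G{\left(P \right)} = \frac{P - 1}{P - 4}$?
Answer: $0$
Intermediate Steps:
$k = 0$ ($k = 0 \left(-3\right) = 0$)
$G{\left(P \right)} = \frac{-1 + P}{-4 + P}$
$z{\left(v \right)} = 0$ ($z{\left(v \right)} = \frac{0}{22} = 0 \cdot \frac{1}{22} = 0$)
$789 z{\left(G{\left(6 \right)} \right)} = 789 \cdot 0 = 0$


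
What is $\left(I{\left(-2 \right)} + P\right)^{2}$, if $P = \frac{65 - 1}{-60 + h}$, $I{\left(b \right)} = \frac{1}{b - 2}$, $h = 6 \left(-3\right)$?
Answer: $\frac{27889}{24336} \approx 1.146$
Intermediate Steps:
$h = -18$
$I{\left(b \right)} = \frac{1}{-2 + b}$
$P = - \frac{32}{39}$ ($P = \frac{65 - 1}{-60 - 18} = \frac{64}{-78} = 64 \left(- \frac{1}{78}\right) = - \frac{32}{39} \approx -0.82051$)
$\left(I{\left(-2 \right)} + P\right)^{2} = \left(\frac{1}{-2 - 2} - \frac{32}{39}\right)^{2} = \left(\frac{1}{-4} - \frac{32}{39}\right)^{2} = \left(- \frac{1}{4} - \frac{32}{39}\right)^{2} = \left(- \frac{167}{156}\right)^{2} = \frac{27889}{24336}$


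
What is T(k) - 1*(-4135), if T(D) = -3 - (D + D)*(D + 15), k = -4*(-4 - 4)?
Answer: 1124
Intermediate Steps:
k = 32 (k = -4*(-8) = 32)
T(D) = -3 - 2*D*(15 + D)
T(k) - 1*(-4135) = (-3 - 30*32 - 2*32**2) - 1*(-4135) = (-3 - 960 - 2*1024) + 4135 = (-3 - 960 - 2048) + 4135 = -3011 + 4135 = 1124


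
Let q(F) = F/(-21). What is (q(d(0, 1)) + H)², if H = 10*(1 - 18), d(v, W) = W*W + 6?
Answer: 261121/9 ≈ 29013.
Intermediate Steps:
d(v, W) = 6 + W² (d(v, W) = W² + 6 = 6 + W²)
q(F) = -F/21 (q(F) = F*(-1/21) = -F/21)
H = -170 (H = 10*(-17) = -170)
(q(d(0, 1)) + H)² = (-(6 + 1²)/21 - 170)² = (-(6 + 1)/21 - 170)² = (-1/21*7 - 170)² = (-⅓ - 170)² = (-511/3)² = 261121/9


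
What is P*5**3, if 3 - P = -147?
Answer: 18750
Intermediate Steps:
P = 150 (P = 3 - 1*(-147) = 3 + 147 = 150)
P*5**3 = 150*5**3 = 150*125 = 18750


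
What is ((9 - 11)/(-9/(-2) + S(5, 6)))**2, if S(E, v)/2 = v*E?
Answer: 16/16641 ≈ 0.00096148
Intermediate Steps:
S(E, v) = 2*E*v (S(E, v) = 2*(v*E) = 2*(E*v) = 2*E*v)
((9 - 11)/(-9/(-2) + S(5, 6)))**2 = ((9 - 11)/(-9/(-2) + 2*5*6))**2 = (-2/(-9*(-1/2) + 60))**2 = (-2/(9/2 + 60))**2 = (-2/129/2)**2 = (-2*2/129)**2 = (-4/129)**2 = 16/16641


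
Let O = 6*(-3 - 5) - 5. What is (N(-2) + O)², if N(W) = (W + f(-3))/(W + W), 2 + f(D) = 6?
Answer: 11449/4 ≈ 2862.3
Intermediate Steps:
f(D) = 4 (f(D) = -2 + 6 = 4)
O = -53 (O = 6*(-8) - 5 = -48 - 5 = -53)
N(W) = (4 + W)/(2*W) (N(W) = (W + 4)/(W + W) = (4 + W)/((2*W)) = (4 + W)*(1/(2*W)) = (4 + W)/(2*W))
(N(-2) + O)² = ((½)*(4 - 2)/(-2) - 53)² = ((½)*(-½)*2 - 53)² = (-½ - 53)² = (-107/2)² = 11449/4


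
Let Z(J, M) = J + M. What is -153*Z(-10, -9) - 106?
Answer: 2801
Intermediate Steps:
-153*Z(-10, -9) - 106 = -153*(-10 - 9) - 106 = -153*(-19) - 106 = 2907 - 106 = 2801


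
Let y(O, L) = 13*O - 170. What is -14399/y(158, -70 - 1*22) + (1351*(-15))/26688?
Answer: -35204981/4190016 ≈ -8.4021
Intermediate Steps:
y(O, L) = -170 + 13*O
-14399/y(158, -70 - 1*22) + (1351*(-15))/26688 = -14399/(-170 + 13*158) + (1351*(-15))/26688 = -14399/(-170 + 2054) - 20265*1/26688 = -14399/1884 - 6755/8896 = -35204981/4190016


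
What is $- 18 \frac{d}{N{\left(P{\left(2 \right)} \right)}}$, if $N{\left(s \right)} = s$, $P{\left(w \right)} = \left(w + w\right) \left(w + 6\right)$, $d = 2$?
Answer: $- \frac{9}{8} \approx -1.125$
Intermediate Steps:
$P{\left(w \right)} = 2 w \left(6 + w\right)$
$- 18 \frac{d}{N{\left(P{\left(2 \right)} \right)}} = - 18 \frac{2}{2 \cdot 2 \left(6 + 2\right)} = - 18 \frac{2}{2 \cdot 2 \cdot 8} = - 18 \cdot \frac{2}{32} = - 18 \cdot 2 \cdot \frac{1}{32} = \left(-18\right) \frac{1}{16} = - \frac{9}{8}$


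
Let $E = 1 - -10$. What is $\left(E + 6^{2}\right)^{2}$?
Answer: $2209$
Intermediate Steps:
$E = 11$ ($E = 1 + 10 = 11$)
$\left(E + 6^{2}\right)^{2} = \left(11 + 6^{2}\right)^{2} = \left(11 + 36\right)^{2} = 47^{2} = 2209$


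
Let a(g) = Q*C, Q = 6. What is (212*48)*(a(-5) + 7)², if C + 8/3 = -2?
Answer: 4487616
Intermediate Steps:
C = -14/3 (C = -8/3 - 2 = -14/3 ≈ -4.6667)
a(g) = -28 (a(g) = 6*(-14/3) = -28)
(212*48)*(a(-5) + 7)² = (212*48)*(-28 + 7)² = 10176*(-21)² = 10176*441 = 4487616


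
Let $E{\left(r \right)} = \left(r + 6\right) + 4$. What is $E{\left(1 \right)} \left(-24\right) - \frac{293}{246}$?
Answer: $- \frac{65237}{246} \approx -265.19$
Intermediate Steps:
$E{\left(r \right)} = 10 + r$ ($E{\left(r \right)} = \left(6 + r\right) + 4 = 10 + r$)
$E{\left(1 \right)} \left(-24\right) - \frac{293}{246} = \left(10 + 1\right) \left(-24\right) - \frac{293}{246} = 11 \left(-24\right) - 293 \cdot \frac{1}{246} = -264 - \frac{293}{246} = - \frac{65237}{246}$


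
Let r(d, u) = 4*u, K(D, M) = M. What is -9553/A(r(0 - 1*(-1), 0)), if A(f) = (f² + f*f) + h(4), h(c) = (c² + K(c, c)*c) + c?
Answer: -9553/36 ≈ -265.36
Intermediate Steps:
h(c) = c + 2*c² (h(c) = (c² + c*c) + c = (c² + c²) + c = 2*c² + c = c + 2*c²)
A(f) = 36 + 2*f² (A(f) = (f² + f*f) + 4*(1 + 2*4) = (f² + f²) + 4*(1 + 8) = 2*f² + 4*9 = 2*f² + 36 = 36 + 2*f²)
-9553/A(r(0 - 1*(-1), 0)) = -9553/(36 + 2*(4*0)²) = -9553/(36 + 2*0²) = -9553/(36 + 2*0) = -9553/(36 + 0) = -9553/36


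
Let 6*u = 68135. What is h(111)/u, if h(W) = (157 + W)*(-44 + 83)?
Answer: 62712/68135 ≈ 0.92041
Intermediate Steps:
u = 68135/6 (u = (⅙)*68135 = 68135/6 ≈ 11356.)
h(W) = 6123 + 39*W (h(W) = (157 + W)*39 = 6123 + 39*W)
h(111)/u = (6123 + 39*111)/(68135/6) = (6123 + 4329)*(6/68135) = 10452*(6/68135) = 62712/68135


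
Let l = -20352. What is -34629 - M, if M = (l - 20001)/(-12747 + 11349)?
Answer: -16150565/466 ≈ -34658.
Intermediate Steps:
M = 13451/466 (M = (-20352 - 20001)/(-12747 + 11349) = -40353/(-1398) = -40353*(-1/1398) = 13451/466 ≈ 28.865)
-34629 - M = -34629 - 1*13451/466 = -34629 - 13451/466 = -16150565/466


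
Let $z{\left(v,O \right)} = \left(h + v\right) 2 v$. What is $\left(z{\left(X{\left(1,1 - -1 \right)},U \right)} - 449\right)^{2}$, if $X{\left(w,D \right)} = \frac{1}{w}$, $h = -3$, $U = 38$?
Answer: $205209$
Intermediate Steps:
$z{\left(v,O \right)} = v \left(-6 + 2 v\right)$ ($z{\left(v,O \right)} = \left(-3 + v\right) 2 v = \left(-6 + 2 v\right) v = v \left(-6 + 2 v\right)$)
$\left(z{\left(X{\left(1,1 - -1 \right)},U \right)} - 449\right)^{2} = \left(\frac{2 \left(-3 + 1^{-1}\right)}{1} - 449\right)^{2} = \left(2 \cdot 1 \left(-3 + 1\right) - 449\right)^{2} = \left(2 \cdot 1 \left(-2\right) - 449\right)^{2} = \left(-4 - 449\right)^{2} = \left(-453\right)^{2} = 205209$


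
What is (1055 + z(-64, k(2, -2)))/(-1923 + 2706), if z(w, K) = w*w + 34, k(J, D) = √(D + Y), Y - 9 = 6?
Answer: 5185/783 ≈ 6.6220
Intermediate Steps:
Y = 15 (Y = 9 + 6 = 15)
k(J, D) = √(15 + D) (k(J, D) = √(D + 15) = √(15 + D))
z(w, K) = 34 + w² (z(w, K) = w² + 34 = 34 + w²)
(1055 + z(-64, k(2, -2)))/(-1923 + 2706) = (1055 + (34 + (-64)²))/(-1923 + 2706) = (1055 + (34 + 4096))/783 = (1055 + 4130)*(1/783) = 5185*(1/783) = 5185/783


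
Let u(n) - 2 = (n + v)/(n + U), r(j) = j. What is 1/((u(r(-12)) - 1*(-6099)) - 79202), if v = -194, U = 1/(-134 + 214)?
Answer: -959/70087379 ≈ -1.3683e-5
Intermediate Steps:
U = 1/80 ≈ 0.012500
u(n) = 2 + (-194 + n)/(1/80 + n) (u(n) = 2 + (n - 194)/(n + 1/80) = 2 + (-194 + n)/(1/80 + n))
1/((u(r(-12)) - 1*(-6099)) - 79202) = 1/((2*(-7759 + 120*(-12))/(1 + 80*(-12)) - 1*(-6099)) - 79202) = 1/((2*(-7759 - 1440)/(1 - 960) + 6099) - 79202) = 1/((2*(-9199)/(-959) + 6099) - 79202) = 1/((2*(-1/959)*(-9199) + 6099) - 79202) = 1/((18398/959 + 6099) - 79202) = 1/(5867339/959 - 79202) = 1/(-70087379/959) = -959/70087379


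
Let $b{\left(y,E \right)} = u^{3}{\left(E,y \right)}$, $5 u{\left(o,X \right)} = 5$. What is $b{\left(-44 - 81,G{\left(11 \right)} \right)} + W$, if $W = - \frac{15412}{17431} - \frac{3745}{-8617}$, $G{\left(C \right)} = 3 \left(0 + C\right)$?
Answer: $\frac{11810974}{21457561} \approx 0.55043$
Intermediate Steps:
$u{\left(o,X \right)} = 1$ ($u{\left(o,X \right)} = \frac{1}{5} \cdot 5 = 1$)
$G{\left(C \right)} = 3 C$
$b{\left(y,E \right)} = 1$ ($b{\left(y,E \right)} = 1^{3} = 1$)
$W = - \frac{9646587}{21457561}$ ($W = \left(-15412\right) \frac{1}{17431} - - \frac{535}{1231} = - \frac{15412}{17431} + \frac{535}{1231} = - \frac{9646587}{21457561} \approx -0.44957$)
$b{\left(-44 - 81,G{\left(11 \right)} \right)} + W = 1 - \frac{9646587}{21457561} = \frac{11810974}{21457561}$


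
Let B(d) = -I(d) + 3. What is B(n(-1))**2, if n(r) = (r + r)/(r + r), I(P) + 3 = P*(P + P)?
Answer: 16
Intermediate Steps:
I(P) = -3 + 2*P**2 (I(P) = -3 + P*(P + P) = -3 + P*(2*P) = -3 + 2*P**2)
n(r) = 1 (n(r) = (2*r)/((2*r)) = (2*r)*(1/(2*r)) = 1)
B(d) = 6 - 2*d**2 (B(d) = -(-3 + 2*d**2) + 3 = (3 - 2*d**2) + 3 = 6 - 2*d**2)
B(n(-1))**2 = (6 - 2*1**2)**2 = (6 - 2*1)**2 = (6 - 2)**2 = 4**2 = 16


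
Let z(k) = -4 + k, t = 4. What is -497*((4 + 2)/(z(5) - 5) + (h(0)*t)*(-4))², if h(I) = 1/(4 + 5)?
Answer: -1730057/324 ≈ -5339.7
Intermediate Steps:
h(I) = ⅑ (h(I) = 1/9 = ⅑)
-497*((4 + 2)/(z(5) - 5) + (h(0)*t)*(-4))² = -497*((4 + 2)/((-4 + 5) - 5) + ((⅑)*4)*(-4))² = -497*(6/(1 - 5) + (4/9)*(-4))² = -497*(6/(-4) - 16/9)² = -497*(6*(-¼) - 16/9)² = -497*(-3/2 - 16/9)² = -497*(-59/18)² = -497*3481/324 = -1730057/324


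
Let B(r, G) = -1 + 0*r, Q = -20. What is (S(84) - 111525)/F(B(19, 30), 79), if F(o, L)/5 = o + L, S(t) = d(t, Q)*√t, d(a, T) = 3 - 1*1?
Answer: -7435/26 + 2*√21/195 ≈ -285.91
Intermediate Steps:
d(a, T) = 2 (d(a, T) = 3 - 1 = 2)
B(r, G) = -1 (B(r, G) = -1 + 0 = -1)
S(t) = 2*√t
F(o, L) = 5*L + 5*o (F(o, L) = 5*(o + L) = 5*(L + o) = 5*L + 5*o)
(S(84) - 111525)/F(B(19, 30), 79) = (2*√84 - 111525)/(5*79 + 5*(-1)) = (2*(2*√21) - 111525)/(395 - 5) = (4*√21 - 111525)/390 = (-111525 + 4*√21)*(1/390) = -7435/26 + 2*√21/195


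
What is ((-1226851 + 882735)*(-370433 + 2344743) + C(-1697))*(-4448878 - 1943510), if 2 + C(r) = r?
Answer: 4342935105289051692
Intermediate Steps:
C(r) = -2 + r
((-1226851 + 882735)*(-370433 + 2344743) + C(-1697))*(-4448878 - 1943510) = ((-1226851 + 882735)*(-370433 + 2344743) + (-2 - 1697))*(-4448878 - 1943510) = (-344116*1974310 - 1699)*(-6392388) = (-679391659960 - 1699)*(-6392388) = -679391661659*(-6392388) = 4342935105289051692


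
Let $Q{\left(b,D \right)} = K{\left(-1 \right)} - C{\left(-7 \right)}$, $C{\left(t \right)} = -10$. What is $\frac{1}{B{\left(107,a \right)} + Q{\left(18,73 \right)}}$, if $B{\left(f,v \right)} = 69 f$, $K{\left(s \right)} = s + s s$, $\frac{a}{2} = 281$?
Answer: $\frac{1}{7393} \approx 0.00013526$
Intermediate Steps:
$a = 562$ ($a = 2 \cdot 281 = 562$)
$K{\left(s \right)} = s + s^{2}$
$Q{\left(b,D \right)} = 10$ ($Q{\left(b,D \right)} = - (1 - 1) - -10 = \left(-1\right) 0 + 10 = 0 + 10 = 10$)
$\frac{1}{B{\left(107,a \right)} + Q{\left(18,73 \right)}} = \frac{1}{69 \cdot 107 + 10} = \frac{1}{7383 + 10} = \frac{1}{7393}$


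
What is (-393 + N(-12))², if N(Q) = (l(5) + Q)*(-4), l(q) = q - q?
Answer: 119025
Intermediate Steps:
l(q) = 0
N(Q) = -4*Q (N(Q) = (0 + Q)*(-4) = Q*(-4) = -4*Q)
(-393 + N(-12))² = (-393 - 4*(-12))² = (-393 + 48)² = (-345)² = 119025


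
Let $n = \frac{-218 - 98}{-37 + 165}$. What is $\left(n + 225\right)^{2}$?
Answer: $\frac{50708641}{1024} \approx 49520.0$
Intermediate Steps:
$n = - \frac{79}{32}$ ($n = - \frac{316}{128} = \left(-316\right) \frac{1}{128} = - \frac{79}{32} \approx -2.4688$)
$\left(n + 225\right)^{2} = \left(- \frac{79}{32} + 225\right)^{2} = \left(\frac{7121}{32}\right)^{2} = \frac{50708641}{1024}$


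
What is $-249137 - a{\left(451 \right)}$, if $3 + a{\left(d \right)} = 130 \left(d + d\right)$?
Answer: $-366394$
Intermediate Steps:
$a{\left(d \right)} = -3 + 260 d$ ($a{\left(d \right)} = -3 + 130 \left(d + d\right) = -3 + 130 \cdot 2 d = -3 + 260 d$)
$-249137 - a{\left(451 \right)} = -249137 - \left(-3 + 260 \cdot 451\right) = -249137 - \left(-3 + 117260\right) = -249137 - 117257 = -366394$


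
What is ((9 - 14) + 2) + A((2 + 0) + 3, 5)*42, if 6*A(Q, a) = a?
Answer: 32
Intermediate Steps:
A(Q, a) = a/6
((9 - 14) + 2) + A((2 + 0) + 3, 5)*42 = ((9 - 14) + 2) + ((⅙)*5)*42 = (-5 + 2) + (⅚)*42 = -3 + 35 = 32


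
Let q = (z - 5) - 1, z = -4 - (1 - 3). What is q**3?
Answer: -512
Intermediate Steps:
z = -2 (z = -4 - 1*(-2) = -4 + 2 = -2)
q = -8 (q = (-2 - 5) - 1 = -7 - 1 = -8)
q**3 = (-8)**3 = -512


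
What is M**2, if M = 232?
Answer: 53824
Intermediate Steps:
M**2 = 232**2 = 53824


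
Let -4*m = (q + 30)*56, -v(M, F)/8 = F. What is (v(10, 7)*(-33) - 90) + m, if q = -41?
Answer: 1912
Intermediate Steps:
v(M, F) = -8*F
m = 154 (m = -(-41 + 30)*56/4 = -(-11)*56/4 = -¼*(-616) = 154)
(v(10, 7)*(-33) - 90) + m = (-8*7*(-33) - 90) + 154 = (-56*(-33) - 90) + 154 = (1848 - 90) + 154 = 1758 + 154 = 1912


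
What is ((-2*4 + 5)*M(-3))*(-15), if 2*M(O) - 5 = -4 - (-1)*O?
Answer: -45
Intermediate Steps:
M(O) = 1/2 + O/2 (M(O) = 5/2 + (-4 - (-1)*O)/2 = 5/2 + (-4 + O)/2 = 5/2 + (-2 + O/2) = 1/2 + O/2)
((-2*4 + 5)*M(-3))*(-15) = ((-2*4 + 5)*(1/2 + (1/2)*(-3)))*(-15) = ((-8 + 5)*(1/2 - 3/2))*(-15) = -3*(-1)*(-15) = 3*(-15) = -45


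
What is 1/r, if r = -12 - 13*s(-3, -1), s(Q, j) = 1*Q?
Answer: 1/27 ≈ 0.037037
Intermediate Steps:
s(Q, j) = Q
r = 27 (r = -12 - 13*(-3) = -12 + 39 = 27)
1/r = 1/27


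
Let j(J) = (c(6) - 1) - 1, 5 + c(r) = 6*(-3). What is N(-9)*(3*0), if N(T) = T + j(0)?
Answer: 0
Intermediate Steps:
c(r) = -23 (c(r) = -5 + 6*(-3) = -5 - 18 = -23)
j(J) = -25 (j(J) = (-23 - 1) - 1 = -24 - 1 = -25)
N(T) = -25 + T (N(T) = T - 25 = -25 + T)
N(-9)*(3*0) = (-25 - 9)*(3*0) = -34*0 = 0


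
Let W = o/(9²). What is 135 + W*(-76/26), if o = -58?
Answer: 144359/1053 ≈ 137.09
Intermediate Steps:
W = -58/81 (W = -58/(9²) = -58/81 ≈ -0.71605)
135 + W*(-76/26) = 135 - (-4408)/(81*26) = 135 - 58/81*(-38/13) = 135 + 2204/1053 = 144359/1053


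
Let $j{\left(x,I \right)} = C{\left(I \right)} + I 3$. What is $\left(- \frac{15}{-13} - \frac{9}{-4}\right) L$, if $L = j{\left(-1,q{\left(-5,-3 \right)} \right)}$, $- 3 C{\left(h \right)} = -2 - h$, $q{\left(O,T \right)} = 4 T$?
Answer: $- \frac{3481}{26} \approx -133.88$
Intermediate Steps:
$C{\left(h \right)} = \frac{2}{3} + \frac{h}{3}$ ($C{\left(h \right)} = - \frac{-2 - h}{3} = \frac{2}{3} + \frac{h}{3}$)
$j{\left(x,I \right)} = \frac{2}{3} + \frac{10 I}{3}$ ($j{\left(x,I \right)} = \left(\frac{2}{3} + \frac{I}{3}\right) + I 3 = \left(\frac{2}{3} + \frac{I}{3}\right) + 3 I = \frac{2}{3} + \frac{10 I}{3}$)
$L = - \frac{118}{3}$ ($L = \frac{2}{3} + \frac{10 \cdot 4 \left(-3\right)}{3} = \frac{2}{3} + \frac{10}{3} \left(-12\right) = \frac{2}{3} - 40 = - \frac{118}{3} \approx -39.333$)
$\left(- \frac{15}{-13} - \frac{9}{-4}\right) L = \left(- \frac{15}{-13} - \frac{9}{-4}\right) \left(- \frac{118}{3}\right) = \left(\left(-15\right) \left(- \frac{1}{13}\right) - - \frac{9}{4}\right) \left(- \frac{118}{3}\right) = \left(\frac{15}{13} + \frac{9}{4}\right) \left(- \frac{118}{3}\right) = \frac{177}{52} \left(- \frac{118}{3}\right) = - \frac{3481}{26}$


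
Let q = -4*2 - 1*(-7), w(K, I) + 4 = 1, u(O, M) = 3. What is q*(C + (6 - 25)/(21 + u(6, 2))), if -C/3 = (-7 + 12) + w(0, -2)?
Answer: 163/24 ≈ 6.7917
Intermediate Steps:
w(K, I) = -3 (w(K, I) = -4 + 1 = -3)
q = -1 (q = -8 + 7 = -1)
C = -6 (C = -3*((-7 + 12) - 3) = -3*(5 - 3) = -3*2 = -6)
q*(C + (6 - 25)/(21 + u(6, 2))) = -(-6 + (6 - 25)/(21 + 3)) = -(-6 - 19/24) = -1*(-163/24) = 163/24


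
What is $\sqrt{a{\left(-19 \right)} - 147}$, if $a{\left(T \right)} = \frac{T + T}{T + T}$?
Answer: $i \sqrt{146} \approx 12.083 i$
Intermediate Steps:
$a{\left(T \right)} = 1$ ($a{\left(T \right)} = \frac{2 T}{2 T} = 2 T \frac{1}{2 T} = 1$)
$\sqrt{a{\left(-19 \right)} - 147} = \sqrt{1 - 147} = \sqrt{-146} = i \sqrt{146}$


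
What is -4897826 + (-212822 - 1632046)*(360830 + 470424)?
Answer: -1533558802298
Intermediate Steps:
-4897826 + (-212822 - 1632046)*(360830 + 470424) = -4897826 - 1844868*831254 = -4897826 - 1533553904472 = -1533558802298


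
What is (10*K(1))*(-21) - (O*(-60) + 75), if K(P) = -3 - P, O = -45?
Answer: -1935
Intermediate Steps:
(10*K(1))*(-21) - (O*(-60) + 75) = (10*(-3 - 1*1))*(-21) - (-45*(-60) + 75) = (10*(-3 - 1))*(-21) - (2700 + 75) = (10*(-4))*(-21) - 1*2775 = -40*(-21) - 2775 = 840 - 2775 = -1935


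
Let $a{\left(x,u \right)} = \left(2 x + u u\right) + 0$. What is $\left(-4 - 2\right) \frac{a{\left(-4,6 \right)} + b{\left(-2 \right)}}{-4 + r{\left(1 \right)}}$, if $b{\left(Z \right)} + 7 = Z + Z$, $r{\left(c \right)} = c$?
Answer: $34$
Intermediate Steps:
$a{\left(x,u \right)} = u^{2} + 2 x$ ($a{\left(x,u \right)} = \left(2 x + u^{2}\right) + 0 = \left(u^{2} + 2 x\right) + 0 = u^{2} + 2 x$)
$b{\left(Z \right)} = -7 + 2 Z$ ($b{\left(Z \right)} = -7 + \left(Z + Z\right) = -7 + 2 Z$)
$\left(-4 - 2\right) \frac{a{\left(-4,6 \right)} + b{\left(-2 \right)}}{-4 + r{\left(1 \right)}} = \left(-4 - 2\right) \frac{\left(6^{2} + 2 \left(-4\right)\right) + \left(-7 + 2 \left(-2\right)\right)}{-4 + 1} = - 6 \frac{\left(36 - 8\right) - 11}{-3} = - 6 \left(28 - 11\right) \left(- \frac{1}{3}\right) = - 6 \cdot 17 \left(- \frac{1}{3}\right) = \left(-6\right) \left(- \frac{17}{3}\right) = 34$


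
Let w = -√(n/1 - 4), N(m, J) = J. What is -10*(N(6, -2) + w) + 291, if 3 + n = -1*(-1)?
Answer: 311 + 10*I*√6 ≈ 311.0 + 24.495*I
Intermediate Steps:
n = -2 (n = -3 - 1*(-1) = -3 + 1 = -2)
w = -I*√6 (w = -√(-2/1 - 4) = -√(-2*1 - 4) = -√(-2 - 4) = -√(-6) = -I*√6 ≈ -2.4495*I)
-10*(N(6, -2) + w) + 291 = -10*(-2 - I*√6) + 291 = (20 + 10*I*√6) + 291 = 311 + 10*I*√6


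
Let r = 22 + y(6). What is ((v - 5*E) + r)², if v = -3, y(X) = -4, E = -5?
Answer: 1600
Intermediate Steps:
r = 18 (r = 22 - 4 = 18)
((v - 5*E) + r)² = ((-3 - 5*(-5)) + 18)² = ((-3 + 25) + 18)² = (22 + 18)² = 40² = 1600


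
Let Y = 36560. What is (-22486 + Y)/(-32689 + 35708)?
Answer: 14074/3019 ≈ 4.6618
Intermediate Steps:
(-22486 + Y)/(-32689 + 35708) = (-22486 + 36560)/(-32689 + 35708) = 14074/3019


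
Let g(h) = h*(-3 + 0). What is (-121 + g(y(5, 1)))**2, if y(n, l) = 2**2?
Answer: 17689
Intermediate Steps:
y(n, l) = 4
g(h) = -3*h (g(h) = h*(-3) = -3*h)
(-121 + g(y(5, 1)))**2 = (-121 - 3*4)**2 = (-121 - 12)**2 = (-133)**2 = 17689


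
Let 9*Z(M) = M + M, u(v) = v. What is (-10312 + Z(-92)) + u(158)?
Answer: -91570/9 ≈ -10174.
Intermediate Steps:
Z(M) = 2*M/9 (Z(M) = (M + M)/9 = (2*M)/9 = 2*M/9)
(-10312 + Z(-92)) + u(158) = (-10312 + (2/9)*(-92)) + 158 = (-10312 - 184/9) + 158 = -92992/9 + 158 = -91570/9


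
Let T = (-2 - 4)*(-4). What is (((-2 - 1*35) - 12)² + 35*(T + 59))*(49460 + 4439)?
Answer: 285988094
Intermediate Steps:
T = 24 (T = -6*(-4) = 24)
(((-2 - 1*35) - 12)² + 35*(T + 59))*(49460 + 4439) = (((-2 - 1*35) - 12)² + 35*(24 + 59))*(49460 + 4439) = (((-2 - 35) - 12)² + 35*83)*53899 = ((-37 - 12)² + 2905)*53899 = ((-49)² + 2905)*53899 = (2401 + 2905)*53899 = 5306*53899 = 285988094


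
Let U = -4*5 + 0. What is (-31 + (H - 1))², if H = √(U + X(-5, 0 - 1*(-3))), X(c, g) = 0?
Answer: 1004 - 128*I*√5 ≈ 1004.0 - 286.22*I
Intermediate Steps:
U = -20 (U = -20 + 0 = -20)
H = 2*I*√5 (H = √(-20 + 0) = √(-20) = 2*I*√5 ≈ 4.4721*I)
(-31 + (H - 1))² = (-31 + (2*I*√5 - 1))² = (-31 + (-1 + 2*I*√5))² = (-32 + 2*I*√5)²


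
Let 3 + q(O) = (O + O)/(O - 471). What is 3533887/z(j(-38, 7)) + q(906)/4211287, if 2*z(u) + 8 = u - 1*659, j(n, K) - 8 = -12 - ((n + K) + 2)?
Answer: -2157920795418256/196014353415 ≈ -11009.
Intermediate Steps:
q(O) = -3 + 2*O/(-471 + O) (q(O) = -3 + (O + O)/(O - 471) = -3 + (2*O)/(-471 + O) = -3 + 2*O/(-471 + O))
j(n, K) = -6 - K - n (j(n, K) = 8 + (-12 - ((n + K) + 2)) = 8 + (-12 - ((K + n) + 2)) = 8 + (-12 - (2 + K + n)) = 8 + (-12 + (-2 - K - n)) = 8 + (-14 - K - n) = -6 - K - n)
z(u) = -667/2 + u/2 (z(u) = -4 + (u - 1*659)/2 = -4 + (u - 659)/2 = -4 + (-659 + u)/2 = -4 + (-659/2 + u/2) = -667/2 + u/2)
3533887/z(j(-38, 7)) + q(906)/4211287 = 3533887/(-667/2 + (-6 - 1*7 - 1*(-38))/2) + ((1413 - 1*906)/(-471 + 906))/4211287 = 3533887/(-667/2 + (-6 - 7 + 38)/2) + ((1413 - 906)/435)*(1/4211287) = 3533887/(-667/2 + (½)*25) + ((1/435)*507)*(1/4211287) = 3533887/(-667/2 + 25/2) + (169/145)*(1/4211287) = 3533887/(-321) + 169/610636615 = 3533887*(-1/321) + 169/610636615 = -3533887/321 + 169/610636615 = -2157920795418256/196014353415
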